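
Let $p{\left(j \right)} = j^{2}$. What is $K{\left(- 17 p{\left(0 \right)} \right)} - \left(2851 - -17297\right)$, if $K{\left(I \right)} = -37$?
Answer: $-20185$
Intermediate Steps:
$K{\left(- 17 p{\left(0 \right)} \right)} - \left(2851 - -17297\right) = -37 - \left(2851 - -17297\right) = -37 - \left(2851 + 17297\right) = -37 - 20148 = -20185$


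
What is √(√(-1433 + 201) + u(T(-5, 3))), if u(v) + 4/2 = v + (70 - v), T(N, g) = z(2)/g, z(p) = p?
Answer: 2*√(17 + I*√77) ≈ 8.5007 + 2.0645*I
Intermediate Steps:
T(N, g) = 2/g
u(v) = 68 (u(v) = -2 + (v + (70 - v)) = -2 + 70 = 68)
√(√(-1433 + 201) + u(T(-5, 3))) = √(√(-1433 + 201) + 68) = √(√(-1232) + 68) = √(4*I*√77 + 68) = √(68 + 4*I*√77)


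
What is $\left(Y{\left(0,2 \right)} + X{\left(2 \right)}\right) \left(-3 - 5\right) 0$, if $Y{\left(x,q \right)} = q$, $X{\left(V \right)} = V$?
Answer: $0$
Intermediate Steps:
$\left(Y{\left(0,2 \right)} + X{\left(2 \right)}\right) \left(-3 - 5\right) 0 = \left(2 + 2\right) \left(-3 - 5\right) 0 = 4 \left(\left(-8\right) 0\right) = 4 \cdot 0 = 0$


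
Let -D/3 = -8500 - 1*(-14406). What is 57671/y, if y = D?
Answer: -57671/17718 ≈ -3.2549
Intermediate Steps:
D = -17718 (D = -3*(-8500 - 1*(-14406)) = -3*(-8500 + 14406) = -3*5906 = -17718)
y = -17718
57671/y = 57671/(-17718) = 57671*(-1/17718) = -57671/17718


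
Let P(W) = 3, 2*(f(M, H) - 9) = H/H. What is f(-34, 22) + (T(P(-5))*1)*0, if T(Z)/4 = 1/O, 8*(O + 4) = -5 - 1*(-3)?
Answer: 19/2 ≈ 9.5000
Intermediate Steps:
f(M, H) = 19/2 (f(M, H) = 9 + (H/H)/2 = 9 + (1/2)*1 = 9 + 1/2 = 19/2)
O = -17/4 (O = -4 + (-5 - 1*(-3))/8 = -4 + (-5 + 3)/8 = -4 + (1/8)*(-2) = -4 - 1/4 = -17/4 ≈ -4.2500)
T(Z) = -16/17 (T(Z) = 4/(-17/4) = 4*(-4/17) = -16/17)
f(-34, 22) + (T(P(-5))*1)*0 = 19/2 - 16/17*1*0 = 19/2 - 16/17*0 = 19/2 + 0 = 19/2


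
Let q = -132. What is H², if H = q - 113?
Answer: 60025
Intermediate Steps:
H = -245 (H = -132 - 113 = -245)
H² = (-245)² = 60025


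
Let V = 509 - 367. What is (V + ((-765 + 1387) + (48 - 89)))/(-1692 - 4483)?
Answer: -723/6175 ≈ -0.11708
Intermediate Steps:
V = 142
(V + ((-765 + 1387) + (48 - 89)))/(-1692 - 4483) = (142 + ((-765 + 1387) + (48 - 89)))/(-1692 - 4483) = (142 + (622 - 41))/(-6175) = (142 + 581)*(-1/6175) = 723*(-1/6175) = -723/6175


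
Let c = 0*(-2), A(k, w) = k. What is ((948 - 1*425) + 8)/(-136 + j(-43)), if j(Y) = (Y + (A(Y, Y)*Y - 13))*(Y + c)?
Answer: -177/25745 ≈ -0.0068751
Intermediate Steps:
c = 0
j(Y) = Y*(-13 + Y + Y**2) (j(Y) = (Y + (Y*Y - 13))*(Y + 0) = (Y + (Y**2 - 13))*Y = (Y + (-13 + Y**2))*Y = (-13 + Y + Y**2)*Y = Y*(-13 + Y + Y**2))
((948 - 1*425) + 8)/(-136 + j(-43)) = ((948 - 1*425) + 8)/(-136 - 43*(-13 - 43 + (-43)**2)) = ((948 - 425) + 8)/(-136 - 43*(-13 - 43 + 1849)) = (523 + 8)/(-136 - 43*1793) = 531/(-136 - 77099) = 531/(-77235) = 531*(-1/77235) = -177/25745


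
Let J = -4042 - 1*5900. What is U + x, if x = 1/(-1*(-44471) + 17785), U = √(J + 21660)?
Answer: 1/62256 + 3*√1302 ≈ 108.25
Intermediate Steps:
J = -9942 (J = -4042 - 5900 = -9942)
U = 3*√1302 (U = √(-9942 + 21660) = √11718 = 3*√1302 ≈ 108.25)
x = 1/62256 (x = 1/(44471 + 17785) = 1/62256 ≈ 1.6063e-5)
U + x = 3*√1302 + 1/62256 = 1/62256 + 3*√1302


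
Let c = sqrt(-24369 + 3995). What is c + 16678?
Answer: 16678 + I*sqrt(20374) ≈ 16678.0 + 142.74*I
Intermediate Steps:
c = I*sqrt(20374) (c = sqrt(-20374) = I*sqrt(20374) ≈ 142.74*I)
c + 16678 = I*sqrt(20374) + 16678 = 16678 + I*sqrt(20374)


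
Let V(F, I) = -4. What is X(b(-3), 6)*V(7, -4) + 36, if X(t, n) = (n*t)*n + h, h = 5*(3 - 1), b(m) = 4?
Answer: -580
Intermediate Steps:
h = 10 (h = 5*2 = 10)
X(t, n) = 10 + t*n**2 (X(t, n) = (n*t)*n + 10 = t*n**2 + 10 = 10 + t*n**2)
X(b(-3), 6)*V(7, -4) + 36 = (10 + 4*6**2)*(-4) + 36 = (10 + 4*36)*(-4) + 36 = (10 + 144)*(-4) + 36 = 154*(-4) + 36 = -616 + 36 = -580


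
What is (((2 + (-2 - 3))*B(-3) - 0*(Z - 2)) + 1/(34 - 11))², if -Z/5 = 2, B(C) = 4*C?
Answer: 687241/529 ≈ 1299.1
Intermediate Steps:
Z = -10 (Z = -5*2 = -10)
(((2 + (-2 - 3))*B(-3) - 0*(Z - 2)) + 1/(34 - 11))² = (((2 + (-2 - 3))*(4*(-3)) - 0*(-10 - 2)) + 1/(34 - 11))² = (((2 - 5)*(-12) - 0*(-12)) + 1/23)² = ((-3*(-12) - 1*0) + 1/23)² = ((36 + 0) + 1/23)² = (36 + 1/23)² = (829/23)² = 687241/529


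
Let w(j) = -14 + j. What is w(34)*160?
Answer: 3200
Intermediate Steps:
w(34)*160 = (-14 + 34)*160 = 20*160 = 3200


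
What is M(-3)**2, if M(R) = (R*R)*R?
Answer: 729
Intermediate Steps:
M(R) = R**3 (M(R) = R**2*R = R**3)
M(-3)**2 = ((-3)**3)**2 = (-27)**2 = 729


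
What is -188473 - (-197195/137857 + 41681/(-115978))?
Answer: -3013349166484731/15988379146 ≈ -1.8847e+5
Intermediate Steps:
-188473 - (-197195/137857 + 41681/(-115978)) = -188473 - (-197195*1/137857 + 41681*(-1/115978)) = -188473 - (-197195/137857 - 41681/115978) = -188473 - 1*(-28616299327/15988379146) = -188473 + 28616299327/15988379146 = -3013349166484731/15988379146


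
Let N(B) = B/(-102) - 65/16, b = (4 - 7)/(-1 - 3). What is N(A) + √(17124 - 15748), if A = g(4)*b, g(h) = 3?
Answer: -1111/272 + 4*√86 ≈ 33.010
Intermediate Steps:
b = ¾ (b = -3/(-4) = -3*(-¼) = ¾ ≈ 0.75000)
A = 9/4 (A = 3*(¾) = 9/4 ≈ 2.2500)
N(B) = -65/16 - B/102 (N(B) = B*(-1/102) - 65*1/16 = -B/102 - 65/16 = -65/16 - B/102)
N(A) + √(17124 - 15748) = (-65/16 - 1/102*9/4) + √(17124 - 15748) = (-65/16 - 3/136) + √1376 = -1111/272 + 4*√86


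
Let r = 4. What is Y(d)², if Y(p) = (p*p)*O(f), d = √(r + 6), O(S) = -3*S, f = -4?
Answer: 14400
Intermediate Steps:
d = √10 (d = √(4 + 6) = √10 ≈ 3.1623)
Y(p) = 12*p² (Y(p) = (p*p)*(-3*(-4)) = p²*12 = 12*p²)
Y(d)² = (12*(√10)²)² = (12*10)² = 120² = 14400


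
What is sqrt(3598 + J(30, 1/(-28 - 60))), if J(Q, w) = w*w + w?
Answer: 5*sqrt(1114513)/88 ≈ 59.983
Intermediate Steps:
J(Q, w) = w + w**2 (J(Q, w) = w**2 + w = w + w**2)
sqrt(3598 + J(30, 1/(-28 - 60))) = sqrt(3598 + (1 + 1/(-28 - 60))/(-28 - 60)) = sqrt(3598 + (1 + 1/(-88))/(-88)) = sqrt(3598 - (1 - 1/88)/88) = sqrt(3598 - 1/88*87/88) = sqrt(3598 - 87/7744) = sqrt(27862825/7744) = 5*sqrt(1114513)/88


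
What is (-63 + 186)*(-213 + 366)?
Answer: 18819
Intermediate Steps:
(-63 + 186)*(-213 + 366) = 123*153 = 18819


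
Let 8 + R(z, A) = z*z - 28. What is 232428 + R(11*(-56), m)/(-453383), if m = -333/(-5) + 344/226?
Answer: 105378524504/453383 ≈ 2.3243e+5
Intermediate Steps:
m = 38489/565 (m = -333*(-⅕) + 344*(1/226) = 333/5 + 172/113 = 38489/565 ≈ 68.122)
R(z, A) = -36 + z² (R(z, A) = -8 + (z*z - 28) = -8 + (z² - 28) = -8 + (-28 + z²) = -36 + z²)
232428 + R(11*(-56), m)/(-453383) = 232428 + (-36 + (11*(-56))²)/(-453383) = 232428 + (-36 + (-616)²)*(-1/453383) = 232428 + (-36 + 379456)*(-1/453383) = 232428 + 379420*(-1/453383) = 232428 - 379420/453383 = 105378524504/453383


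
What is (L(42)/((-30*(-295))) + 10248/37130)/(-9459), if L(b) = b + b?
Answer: -1563562/51803868825 ≈ -3.0182e-5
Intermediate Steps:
L(b) = 2*b
(L(42)/((-30*(-295))) + 10248/37130)/(-9459) = ((2*42)/((-30*(-295))) + 10248/37130)/(-9459) = (84/8850 + 10248*(1/37130))*(-1/9459) = (84*(1/8850) + 5124/18565)*(-1/9459) = (14/1475 + 5124/18565)*(-1/9459) = (1563562/5476675)*(-1/9459) = -1563562/51803868825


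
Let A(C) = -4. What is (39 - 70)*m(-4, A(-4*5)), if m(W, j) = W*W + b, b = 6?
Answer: -682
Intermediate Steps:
m(W, j) = 6 + W² (m(W, j) = W*W + 6 = W² + 6 = 6 + W²)
(39 - 70)*m(-4, A(-4*5)) = (39 - 70)*(6 + (-4)²) = -31*(6 + 16) = -31*22 = -682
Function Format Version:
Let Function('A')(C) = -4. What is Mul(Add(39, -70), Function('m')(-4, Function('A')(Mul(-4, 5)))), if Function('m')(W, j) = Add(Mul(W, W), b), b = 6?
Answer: -682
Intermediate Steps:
Function('m')(W, j) = Add(6, Pow(W, 2)) (Function('m')(W, j) = Add(Mul(W, W), 6) = Add(Pow(W, 2), 6) = Add(6, Pow(W, 2)))
Mul(Add(39, -70), Function('m')(-4, Function('A')(Mul(-4, 5)))) = Mul(Add(39, -70), Add(6, Pow(-4, 2))) = Mul(-31, Add(6, 16)) = Mul(-31, 22) = -682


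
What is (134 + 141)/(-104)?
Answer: -275/104 ≈ -2.6442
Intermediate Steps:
(134 + 141)/(-104) = -1/104*275 = -275/104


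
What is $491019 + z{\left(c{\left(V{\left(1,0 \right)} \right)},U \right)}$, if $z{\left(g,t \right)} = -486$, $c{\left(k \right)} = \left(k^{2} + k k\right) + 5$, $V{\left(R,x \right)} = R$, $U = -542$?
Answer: $490533$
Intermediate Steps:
$c{\left(k \right)} = 5 + 2 k^{2}$ ($c{\left(k \right)} = \left(k^{2} + k^{2}\right) + 5 = 2 k^{2} + 5 = 5 + 2 k^{2}$)
$491019 + z{\left(c{\left(V{\left(1,0 \right)} \right)},U \right)} = 491019 - 486 = 490533$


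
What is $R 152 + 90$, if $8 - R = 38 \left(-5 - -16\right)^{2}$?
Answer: $-697590$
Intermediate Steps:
$R = -4590$ ($R = 8 - 38 \left(-5 - -16\right)^{2} = 8 - 38 \left(-5 + 16\right)^{2} = 8 - 38 \cdot 11^{2} = 8 - 38 \cdot 121 = 8 - 4598 = -4590$)
$R 152 + 90 = \left(-4590\right) 152 + 90 = -697680 + 90 = -697590$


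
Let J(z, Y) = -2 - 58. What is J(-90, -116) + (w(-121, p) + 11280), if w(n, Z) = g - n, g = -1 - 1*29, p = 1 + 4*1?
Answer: 11311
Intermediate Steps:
J(z, Y) = -60
p = 5 (p = 1 + 4 = 5)
g = -30 (g = -1 - 29 = -30)
w(n, Z) = -30 - n
J(-90, -116) + (w(-121, p) + 11280) = -60 + ((-30 - 1*(-121)) + 11280) = -60 + ((-30 + 121) + 11280) = -60 + (91 + 11280) = -60 + 11371 = 11311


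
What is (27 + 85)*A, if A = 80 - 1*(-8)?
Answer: 9856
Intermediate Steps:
A = 88 (A = 80 + 8 = 88)
(27 + 85)*A = (27 + 85)*88 = 112*88 = 9856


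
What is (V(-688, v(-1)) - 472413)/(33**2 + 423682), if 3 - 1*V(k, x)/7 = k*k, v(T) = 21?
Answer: -3785800/424771 ≈ -8.9126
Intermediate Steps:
V(k, x) = 21 - 7*k**2 (V(k, x) = 21 - 7*k*k = 21 - 7*k**2)
(V(-688, v(-1)) - 472413)/(33**2 + 423682) = ((21 - 7*(-688)**2) - 472413)/(33**2 + 423682) = ((21 - 7*473344) - 472413)/(1089 + 423682) = ((21 - 3313408) - 472413)/424771 = (-3313387 - 472413)*(1/424771) = -3785800*1/424771 = -3785800/424771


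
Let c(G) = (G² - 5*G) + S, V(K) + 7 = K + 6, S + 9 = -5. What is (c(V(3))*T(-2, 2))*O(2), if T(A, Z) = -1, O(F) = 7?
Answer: 140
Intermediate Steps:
S = -14 (S = -9 - 5 = -14)
V(K) = -1 + K (V(K) = -7 + (K + 6) = -7 + (6 + K) = -1 + K)
c(G) = -14 + G² - 5*G (c(G) = (G² - 5*G) - 14 = -14 + G² - 5*G)
(c(V(3))*T(-2, 2))*O(2) = ((-14 + (-1 + 3)² - 5*(-1 + 3))*(-1))*7 = ((-14 + 2² - 5*2)*(-1))*7 = ((-14 + 4 - 10)*(-1))*7 = -20*(-1)*7 = 20*7 = 140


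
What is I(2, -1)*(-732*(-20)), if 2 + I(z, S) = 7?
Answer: 73200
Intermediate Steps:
I(z, S) = 5 (I(z, S) = -2 + 7 = 5)
I(2, -1)*(-732*(-20)) = 5*(-732*(-20)) = 5*14640 = 73200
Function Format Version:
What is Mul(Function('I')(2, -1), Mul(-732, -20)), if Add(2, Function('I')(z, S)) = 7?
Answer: 73200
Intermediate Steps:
Function('I')(z, S) = 5 (Function('I')(z, S) = Add(-2, 7) = 5)
Mul(Function('I')(2, -1), Mul(-732, -20)) = Mul(5, Mul(-732, -20)) = Mul(5, 14640) = 73200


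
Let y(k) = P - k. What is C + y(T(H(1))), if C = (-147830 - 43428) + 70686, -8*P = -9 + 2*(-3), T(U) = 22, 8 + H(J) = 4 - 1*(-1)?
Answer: -964737/8 ≈ -1.2059e+5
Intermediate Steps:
H(J) = -3 (H(J) = -8 + (4 - 1*(-1)) = -8 + (4 + 1) = -8 + 5 = -3)
P = 15/8 (P = -(-9 + 2*(-3))/8 = -(-9 - 6)/8 = -1/8*(-15) = 15/8 ≈ 1.8750)
C = -120572 (C = -191258 + 70686 = -120572)
y(k) = 15/8 - k
C + y(T(H(1))) = -120572 + (15/8 - 1*22) = -120572 + (15/8 - 22) = -120572 - 161/8 = -964737/8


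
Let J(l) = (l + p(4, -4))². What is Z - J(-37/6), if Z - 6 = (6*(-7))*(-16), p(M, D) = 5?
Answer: 24359/36 ≈ 676.64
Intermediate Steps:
J(l) = (5 + l)² (J(l) = (l + 5)² = (5 + l)²)
Z = 678 (Z = 6 + (6*(-7))*(-16) = 6 - 42*(-16) = 6 + 672 = 678)
Z - J(-37/6) = 678 - (5 - 37/6)² = 678 - (-7/6)² = 678 - 1*49/36 = 678 - 49/36 = 24359/36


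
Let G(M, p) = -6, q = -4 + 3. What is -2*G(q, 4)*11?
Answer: 132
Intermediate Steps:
q = -1
-2*G(q, 4)*11 = -2*(-6)*11 = 12*11 = 132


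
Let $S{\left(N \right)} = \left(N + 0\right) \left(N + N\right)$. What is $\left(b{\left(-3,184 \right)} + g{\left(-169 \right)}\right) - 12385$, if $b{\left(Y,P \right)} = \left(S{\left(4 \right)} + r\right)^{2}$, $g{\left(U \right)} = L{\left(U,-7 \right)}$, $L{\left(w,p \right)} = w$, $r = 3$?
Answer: $-11329$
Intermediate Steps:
$S{\left(N \right)} = 2 N^{2}$ ($S{\left(N \right)} = N 2 N = 2 N^{2}$)
$g{\left(U \right)} = U$
$b{\left(Y,P \right)} = 1225$ ($b{\left(Y,P \right)} = \left(2 \cdot 4^{2} + 3\right)^{2} = \left(2 \cdot 16 + 3\right)^{2} = \left(32 + 3\right)^{2} = 35^{2} = 1225$)
$\left(b{\left(-3,184 \right)} + g{\left(-169 \right)}\right) - 12385 = \left(1225 - 169\right) - 12385 = 1056 - 12385 = -11329$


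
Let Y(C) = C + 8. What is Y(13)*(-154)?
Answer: -3234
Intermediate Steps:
Y(C) = 8 + C
Y(13)*(-154) = (8 + 13)*(-154) = 21*(-154) = -3234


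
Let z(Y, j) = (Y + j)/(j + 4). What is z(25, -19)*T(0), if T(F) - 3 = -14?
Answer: 22/5 ≈ 4.4000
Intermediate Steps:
T(F) = -11 (T(F) = 3 - 14 = -11)
z(Y, j) = (Y + j)/(4 + j)
z(25, -19)*T(0) = ((25 - 19)/(4 - 19))*(-11) = (6/(-15))*(-11) = -1/15*6*(-11) = -⅖*(-11) = 22/5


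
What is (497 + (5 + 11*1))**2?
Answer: 263169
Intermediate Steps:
(497 + (5 + 11*1))**2 = (497 + (5 + 11))**2 = (497 + 16)**2 = 513**2 = 263169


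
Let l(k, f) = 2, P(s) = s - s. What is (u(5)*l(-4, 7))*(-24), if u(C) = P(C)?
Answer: 0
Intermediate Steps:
P(s) = 0
u(C) = 0
(u(5)*l(-4, 7))*(-24) = (0*2)*(-24) = 0*(-24) = 0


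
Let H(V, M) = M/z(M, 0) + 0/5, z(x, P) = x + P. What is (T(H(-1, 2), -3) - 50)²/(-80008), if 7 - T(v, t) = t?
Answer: -200/10001 ≈ -0.019998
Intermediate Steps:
z(x, P) = P + x
H(V, M) = 1 (H(V, M) = M/(0 + M) + 0/5 = M/M + 0*(⅕) = 1 + 0 = 1)
T(v, t) = 7 - t
(T(H(-1, 2), -3) - 50)²/(-80008) = ((7 - 1*(-3)) - 50)²/(-80008) = ((7 + 3) - 50)²*(-1/80008) = (10 - 50)²*(-1/80008) = (-40)²*(-1/80008) = 1600*(-1/80008) = -200/10001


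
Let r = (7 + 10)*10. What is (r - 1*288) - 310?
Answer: -428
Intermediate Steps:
r = 170 (r = 17*10 = 170)
(r - 1*288) - 310 = (170 - 1*288) - 310 = (170 - 288) - 310 = -118 - 310 = -428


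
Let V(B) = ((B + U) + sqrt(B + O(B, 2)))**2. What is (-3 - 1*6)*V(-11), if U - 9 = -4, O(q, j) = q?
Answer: -126 + 108*I*sqrt(22) ≈ -126.0 + 506.56*I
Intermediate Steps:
U = 5 (U = 9 - 4 = 5)
V(B) = (5 + B + sqrt(2)*sqrt(B))**2 (V(B) = ((B + 5) + sqrt(B + B))**2 = ((5 + B) + sqrt(2*B))**2 = ((5 + B) + sqrt(2)*sqrt(B))**2 = (5 + B + sqrt(2)*sqrt(B))**2)
(-3 - 1*6)*V(-11) = (-3 - 1*6)*(5 - 11 + sqrt(2)*sqrt(-11))**2 = (-3 - 6)*(5 - 11 + sqrt(2)*(I*sqrt(11)))**2 = -9*(5 - 11 + I*sqrt(22))**2 = -9*(-6 + I*sqrt(22))**2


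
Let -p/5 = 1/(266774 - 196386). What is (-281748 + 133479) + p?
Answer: -10436358377/70388 ≈ -1.4827e+5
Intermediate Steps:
p = -5/70388 (p = -5/(266774 - 196386) = -5/70388 ≈ -7.1035e-5)
(-281748 + 133479) + p = (-281748 + 133479) - 5/70388 = -148269 - 5/70388 = -10436358377/70388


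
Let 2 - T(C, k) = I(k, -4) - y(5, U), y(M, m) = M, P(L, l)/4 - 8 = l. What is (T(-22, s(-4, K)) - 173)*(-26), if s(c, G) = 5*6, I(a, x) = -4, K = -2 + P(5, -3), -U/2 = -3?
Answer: 4212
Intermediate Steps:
U = 6 (U = -2*(-3) = 6)
P(L, l) = 32 + 4*l
K = 18 (K = -2 + (32 + 4*(-3)) = -2 + (32 - 12) = -2 + 20 = 18)
s(c, G) = 30
T(C, k) = 11 (T(C, k) = 2 - (-4 - 1*5) = 2 - (-4 - 5) = 2 - 1*(-9) = 2 + 9 = 11)
(T(-22, s(-4, K)) - 173)*(-26) = (11 - 173)*(-26) = -162*(-26) = 4212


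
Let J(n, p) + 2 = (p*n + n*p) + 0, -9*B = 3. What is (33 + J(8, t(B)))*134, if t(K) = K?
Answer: 10318/3 ≈ 3439.3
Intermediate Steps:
B = -⅓ (B = -⅑*3 = -⅓ ≈ -0.33333)
J(n, p) = -2 + 2*n*p (J(n, p) = -2 + ((p*n + n*p) + 0) = -2 + ((n*p + n*p) + 0) = -2 + (2*n*p + 0) = -2 + 2*n*p)
(33 + J(8, t(B)))*134 = (33 + (-2 + 2*8*(-⅓)))*134 = (33 + (-2 - 16/3))*134 = (33 - 22/3)*134 = (77/3)*134 = 10318/3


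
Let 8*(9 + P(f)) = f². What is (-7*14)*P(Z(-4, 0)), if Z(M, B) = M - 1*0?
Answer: 686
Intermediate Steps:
Z(M, B) = M (Z(M, B) = M + 0 = M)
P(f) = -9 + f²/8
(-7*14)*P(Z(-4, 0)) = (-7*14)*(-9 + (⅛)*(-4)²) = -98*(-9 + (⅛)*16) = -98*(-9 + 2) = -98*(-7) = 686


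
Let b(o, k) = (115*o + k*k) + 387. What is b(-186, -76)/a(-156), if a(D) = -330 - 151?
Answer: 15227/481 ≈ 31.657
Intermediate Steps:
b(o, k) = 387 + k² + 115*o (b(o, k) = (115*o + k²) + 387 = (k² + 115*o) + 387 = 387 + k² + 115*o)
a(D) = -481
b(-186, -76)/a(-156) = (387 + (-76)² + 115*(-186))/(-481) = (387 + 5776 - 21390)*(-1/481) = -15227*(-1/481) = 15227/481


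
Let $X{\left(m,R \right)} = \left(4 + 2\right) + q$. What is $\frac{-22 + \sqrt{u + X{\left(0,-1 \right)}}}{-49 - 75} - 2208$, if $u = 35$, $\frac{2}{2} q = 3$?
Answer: $- \frac{136885}{62} - \frac{\sqrt{11}}{62} \approx -2207.9$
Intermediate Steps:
$q = 3$
$X{\left(m,R \right)} = 9$ ($X{\left(m,R \right)} = \left(4 + 2\right) + 3 = 6 + 3 = 9$)
$\frac{-22 + \sqrt{u + X{\left(0,-1 \right)}}}{-49 - 75} - 2208 = \frac{-22 + \sqrt{35 + 9}}{-49 - 75} - 2208 = \frac{-22 + \sqrt{44}}{-124} - 2208 = \left(-22 + 2 \sqrt{11}\right) \left(- \frac{1}{124}\right) - 2208 = \left(\frac{11}{62} - \frac{\sqrt{11}}{62}\right) - 2208 = - \frac{136885}{62} - \frac{\sqrt{11}}{62}$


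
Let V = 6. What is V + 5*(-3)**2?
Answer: 51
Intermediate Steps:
V + 5*(-3)**2 = 6 + 5*(-3)**2 = 6 + 5*9 = 6 + 45 = 51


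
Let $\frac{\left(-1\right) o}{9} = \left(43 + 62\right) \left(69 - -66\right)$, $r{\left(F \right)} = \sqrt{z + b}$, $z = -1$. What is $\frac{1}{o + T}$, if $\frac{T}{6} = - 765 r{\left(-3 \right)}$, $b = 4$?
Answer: $- \frac{7}{889557} + \frac{34 \sqrt{3}}{120090195} \approx -7.3787 \cdot 10^{-6}$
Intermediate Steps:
$r{\left(F \right)} = \sqrt{3}$ ($r{\left(F \right)} = \sqrt{-1 + 4} = \sqrt{3}$)
$T = - 4590 \sqrt{3}$ ($T = 6 \left(- 765 \sqrt{3}\right) = - 4590 \sqrt{3} \approx -7950.1$)
$o = -127575$ ($o = - 9 \left(43 + 62\right) \left(69 - -66\right) = - 9 \cdot 105 \left(69 + 66\right) = - 9 \cdot 105 \cdot 135 = \left(-9\right) 14175 = -127575$)
$\frac{1}{o + T} = \frac{1}{-127575 - 4590 \sqrt{3}}$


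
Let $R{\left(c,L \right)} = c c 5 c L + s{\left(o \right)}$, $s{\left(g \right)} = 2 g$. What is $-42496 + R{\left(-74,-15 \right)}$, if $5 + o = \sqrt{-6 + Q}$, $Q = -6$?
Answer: $30349294 + 4 i \sqrt{3} \approx 3.0349 \cdot 10^{7} + 6.9282 i$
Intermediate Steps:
$o = -5 + 2 i \sqrt{3}$ ($o = -5 + \sqrt{-6 - 6} = -5 + \sqrt{-12} = -5 + 2 i \sqrt{3} \approx -5.0 + 3.4641 i$)
$R{\left(c,L \right)} = -10 + 4 i \sqrt{3} + 5 L c^{3}$ ($R{\left(c,L \right)} = c c 5 c L + 2 \left(-5 + 2 i \sqrt{3}\right) = c^{2} \cdot 5 c L - \left(10 - 4 i \sqrt{3}\right) = 5 c^{2} c L - \left(10 - 4 i \sqrt{3}\right) = 5 c^{3} L - \left(10 - 4 i \sqrt{3}\right) = 5 L c^{3} - \left(10 - 4 i \sqrt{3}\right) = -10 + 4 i \sqrt{3} + 5 L c^{3}$)
$-42496 + R{\left(-74,-15 \right)} = -42496 + \left(-10 + 4 i \sqrt{3} + 5 \left(-15\right) \left(-74\right)^{3}\right) = -42496 + \left(-10 + 4 i \sqrt{3} + 5 \left(-15\right) \left(-405224\right)\right) = -42496 + \left(-10 + 4 i \sqrt{3} + 30391800\right) = -42496 + \left(30391790 + 4 i \sqrt{3}\right) = 30349294 + 4 i \sqrt{3}$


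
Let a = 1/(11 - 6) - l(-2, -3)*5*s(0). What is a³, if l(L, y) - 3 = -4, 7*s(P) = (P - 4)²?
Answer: 67419143/42875 ≈ 1572.5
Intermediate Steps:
s(P) = (-4 + P)²/7 (s(P) = (P - 4)²/7 = (-4 + P)²/7)
l(L, y) = -1 (l(L, y) = 3 - 4 = -1)
a = 407/35 (a = 1/(11 - 6) - (-1*5)*(-4 + 0)²/7 = 1/5 - (-5)*(⅐)*(-4)² = ⅕ - (-5)*(⅐)*16 = ⅕ - (-5)*16/7 = ⅕ - 1*(-80/7) = ⅕ + 80/7 = 407/35 ≈ 11.629)
a³ = (407/35)³ = 67419143/42875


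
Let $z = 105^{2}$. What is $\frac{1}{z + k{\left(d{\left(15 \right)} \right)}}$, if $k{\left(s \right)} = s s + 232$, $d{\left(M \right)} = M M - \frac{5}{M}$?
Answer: $\frac{9}{555589} \approx 1.6199 \cdot 10^{-5}$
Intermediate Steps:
$z = 11025$
$d{\left(M \right)} = M^{2} - \frac{5}{M}$
$k{\left(s \right)} = 232 + s^{2}$ ($k{\left(s \right)} = s^{2} + 232 = 232 + s^{2}$)
$\frac{1}{z + k{\left(d{\left(15 \right)} \right)}} = \frac{1}{11025 + \left(232 + \left(\frac{-5 + 15^{3}}{15}\right)^{2}\right)} = \frac{1}{11025 + \left(232 + \left(\frac{-5 + 3375}{15}\right)^{2}\right)} = \frac{1}{11025 + \left(232 + \left(\frac{1}{15} \cdot 3370\right)^{2}\right)} = \frac{1}{11025 + \left(232 + \left(\frac{674}{3}\right)^{2}\right)} = \frac{1}{11025 + \left(232 + \frac{454276}{9}\right)} = \frac{1}{11025 + \frac{456364}{9}} = \frac{1}{\frac{555589}{9}} = \frac{9}{555589}$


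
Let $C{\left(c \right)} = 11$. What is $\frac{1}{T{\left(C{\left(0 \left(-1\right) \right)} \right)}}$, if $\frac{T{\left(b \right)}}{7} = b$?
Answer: $\frac{1}{77} \approx 0.012987$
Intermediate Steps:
$T{\left(b \right)} = 7 b$
$\frac{1}{T{\left(C{\left(0 \left(-1\right) \right)} \right)}} = \frac{1}{7 \cdot 11} = \frac{1}{77}$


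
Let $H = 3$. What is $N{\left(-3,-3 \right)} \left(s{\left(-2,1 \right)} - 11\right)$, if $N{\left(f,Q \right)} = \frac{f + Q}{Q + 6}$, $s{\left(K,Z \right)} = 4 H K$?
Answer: $70$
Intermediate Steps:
$s{\left(K,Z \right)} = 12 K$ ($s{\left(K,Z \right)} = 4 \cdot 3 K = 12 K$)
$N{\left(f,Q \right)} = \frac{Q + f}{6 + Q}$
$N{\left(-3,-3 \right)} \left(s{\left(-2,1 \right)} - 11\right) = \frac{-3 - 3}{6 - 3} \left(12 \left(-2\right) - 11\right) = \frac{1}{3} \left(-6\right) \left(-24 - 11\right) = \frac{1}{3} \left(-6\right) \left(-35\right) = \left(-2\right) \left(-35\right) = 70$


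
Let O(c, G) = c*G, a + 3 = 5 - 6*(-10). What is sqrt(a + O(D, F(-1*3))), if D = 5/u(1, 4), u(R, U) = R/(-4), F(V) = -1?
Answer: sqrt(82) ≈ 9.0554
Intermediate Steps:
u(R, U) = -R/4 (u(R, U) = R*(-1/4) = -R/4)
a = 62 (a = -3 + (5 - 6*(-10)) = -3 + (5 + 60) = -3 + 65 = 62)
D = -20 (D = 5/((-1/4*1)) = 5/(-1/4) = 5*(-4) = -20)
O(c, G) = G*c
sqrt(a + O(D, F(-1*3))) = sqrt(62 - 1*(-20)) = sqrt(62 + 20) = sqrt(82)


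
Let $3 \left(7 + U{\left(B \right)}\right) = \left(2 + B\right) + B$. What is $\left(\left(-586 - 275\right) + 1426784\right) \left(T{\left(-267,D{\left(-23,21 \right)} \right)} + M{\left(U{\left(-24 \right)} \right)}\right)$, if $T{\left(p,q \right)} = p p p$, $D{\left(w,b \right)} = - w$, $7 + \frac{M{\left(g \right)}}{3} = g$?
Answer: $-27141376288673$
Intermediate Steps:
$U{\left(B \right)} = - \frac{19}{3} + \frac{2 B}{3}$ ($U{\left(B \right)} = -7 + \frac{\left(2 + B\right) + B}{3} = -7 + \frac{2 + 2 B}{3} = -7 + \left(\frac{2}{3} + \frac{2 B}{3}\right) = - \frac{19}{3} + \frac{2 B}{3}$)
$M{\left(g \right)} = -21 + 3 g$
$T{\left(p,q \right)} = p^{3}$ ($T{\left(p,q \right)} = p^{2} p = p^{3}$)
$\left(\left(-586 - 275\right) + 1426784\right) \left(T{\left(-267,D{\left(-23,21 \right)} \right)} + M{\left(U{\left(-24 \right)} \right)}\right) = \left(\left(-586 - 275\right) + 1426784\right) \left(\left(-267\right)^{3} + \left(-21 + 3 \left(- \frac{19}{3} + \frac{2}{3} \left(-24\right)\right)\right)\right) = \left(\left(-586 - 275\right) + 1426784\right) \left(-19034163 + \left(-21 + 3 \left(- \frac{19}{3} - 16\right)\right)\right) = \left(-861 + 1426784\right) \left(-19034163 + \left(-21 + 3 \left(- \frac{67}{3}\right)\right)\right) = 1425923 \left(-19034163 - 88\right) = 1425923 \left(-19034251\right) = -27141376288673$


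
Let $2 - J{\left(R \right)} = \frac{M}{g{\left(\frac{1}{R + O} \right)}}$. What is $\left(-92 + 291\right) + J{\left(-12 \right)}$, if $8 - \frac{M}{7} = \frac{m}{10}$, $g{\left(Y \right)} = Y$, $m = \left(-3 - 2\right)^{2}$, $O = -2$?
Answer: $740$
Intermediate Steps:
$m = 25$ ($m = \left(-5\right)^{2} = 25$)
$M = \frac{77}{2}$ ($M = 56 - 7 \cdot \frac{25}{10} = 56 - 7 \cdot 25 \cdot \frac{1}{10} = 56 - \frac{35}{2} = \frac{77}{2} \approx 38.5$)
$J{\left(R \right)} = 79 - \frac{77 R}{2}$ ($J{\left(R \right)} = 2 - \frac{77}{2 \frac{1}{R - 2}} = 2 - \frac{77}{2 \frac{1}{-2 + R}} = 2 - \frac{77 \left(-2 + R\right)}{2} = 2 - \left(-77 + \frac{77 R}{2}\right) = 79 - \frac{77 R}{2}$)
$\left(-92 + 291\right) + J{\left(-12 \right)} = \left(-92 + 291\right) + \left(79 - -462\right) = 199 + \left(79 + 462\right) = 199 + 541 = 740$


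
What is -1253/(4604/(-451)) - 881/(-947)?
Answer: 539208665/4359988 ≈ 123.67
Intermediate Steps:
-1253/(4604/(-451)) - 881/(-947) = -1253/(4604*(-1/451)) - 881*(-1/947) = -1253/(-4604/451) + 881/947 = -1253*(-451/4604) + 881/947 = 565103/4604 + 881/947 = 539208665/4359988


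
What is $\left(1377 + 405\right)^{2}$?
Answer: $3175524$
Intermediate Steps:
$\left(1377 + 405\right)^{2} = 1782^{2} = 3175524$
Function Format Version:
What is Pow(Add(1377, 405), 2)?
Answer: 3175524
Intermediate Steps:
Pow(Add(1377, 405), 2) = Pow(1782, 2) = 3175524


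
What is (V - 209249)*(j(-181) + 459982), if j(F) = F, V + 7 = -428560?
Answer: -293268434616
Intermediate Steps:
V = -428567 (V = -7 - 428560 = -428567)
(V - 209249)*(j(-181) + 459982) = (-428567 - 209249)*(-181 + 459982) = -637816*459801 = -293268434616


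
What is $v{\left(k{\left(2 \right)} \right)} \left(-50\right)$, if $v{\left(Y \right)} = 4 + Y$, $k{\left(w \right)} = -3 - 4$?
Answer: $150$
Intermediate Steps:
$k{\left(w \right)} = -7$ ($k{\left(w \right)} = -3 - 4 = -7$)
$v{\left(k{\left(2 \right)} \right)} \left(-50\right) = \left(4 - 7\right) \left(-50\right) = \left(-3\right) \left(-50\right) = 150$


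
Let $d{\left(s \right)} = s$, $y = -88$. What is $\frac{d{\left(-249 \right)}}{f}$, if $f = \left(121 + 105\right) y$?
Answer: $\frac{249}{19888} \approx 0.01252$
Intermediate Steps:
$f = -19888$ ($f = \left(121 + 105\right) \left(-88\right) = 226 \left(-88\right) = -19888$)
$\frac{d{\left(-249 \right)}}{f} = - \frac{249}{-19888} = \left(-249\right) \left(- \frac{1}{19888}\right) = \frac{249}{19888}$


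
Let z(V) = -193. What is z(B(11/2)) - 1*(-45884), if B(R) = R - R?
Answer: 45691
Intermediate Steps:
B(R) = 0
z(B(11/2)) - 1*(-45884) = -193 - 1*(-45884) = -193 + 45884 = 45691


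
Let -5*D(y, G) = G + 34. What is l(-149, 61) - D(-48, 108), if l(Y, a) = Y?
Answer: -603/5 ≈ -120.60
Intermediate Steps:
D(y, G) = -34/5 - G/5 (D(y, G) = -(G + 34)/5 = -(34 + G)/5 = -34/5 - G/5)
l(-149, 61) - D(-48, 108) = -149 - (-34/5 - ⅕*108) = -149 - (-34/5 - 108/5) = -149 - 1*(-142/5) = -149 + 142/5 = -603/5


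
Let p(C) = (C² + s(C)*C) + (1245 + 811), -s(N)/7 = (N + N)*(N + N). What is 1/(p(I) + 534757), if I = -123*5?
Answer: 1/6513949538 ≈ 1.5352e-10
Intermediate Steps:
I = -615
s(N) = -28*N² (s(N) = -7*(N + N)*(N + N) = -7*2*N*2*N = -28*N²)
p(C) = 2056 + C² - 28*C³ (p(C) = (C² + (-28*C²)*C) + (1245 + 811) = (C² - 28*C³) + 2056 = 2056 + C² - 28*C³)
1/(p(I) + 534757) = 1/((2056 + (-615)² - 28*(-615)³) + 534757) = 1/((2056 + 378225 - 28*(-232608375)) + 534757) = 1/((2056 + 378225 + 6513034500) + 534757) = 1/(6513414781 + 534757) = 1/6513949538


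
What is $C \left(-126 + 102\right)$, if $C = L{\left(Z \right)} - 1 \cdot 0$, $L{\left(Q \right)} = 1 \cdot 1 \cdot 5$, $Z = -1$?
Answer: $-120$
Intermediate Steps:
$L{\left(Q \right)} = 5$ ($L{\left(Q \right)} = 1 \cdot 5 = 5$)
$C = 5$ ($C = 5 - 1 \cdot 0 = 5 - 0 = 5 + 0 = 5$)
$C \left(-126 + 102\right) = 5 \left(-126 + 102\right) = 5 \left(-24\right) = -120$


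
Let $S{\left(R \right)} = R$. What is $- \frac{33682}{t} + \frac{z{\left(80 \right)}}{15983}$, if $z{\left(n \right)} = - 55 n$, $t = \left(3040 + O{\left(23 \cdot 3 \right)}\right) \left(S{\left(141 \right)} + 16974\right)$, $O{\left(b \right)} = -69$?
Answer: $- \frac{20388405946}{73883110245} \approx -0.27595$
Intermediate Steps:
$t = 50848665$ ($t = \left(3040 - 69\right) \left(141 + 16974\right) = 2971 \cdot 17115 = 50848665$)
$- \frac{33682}{t} + \frac{z{\left(80 \right)}}{15983} = - \frac{33682}{50848665} + \frac{\left(-55\right) 80}{15983} = \left(-33682\right) \frac{1}{50848665} - \frac{400}{1453} = - \frac{33682}{50848665} - \frac{400}{1453} = - \frac{20388405946}{73883110245}$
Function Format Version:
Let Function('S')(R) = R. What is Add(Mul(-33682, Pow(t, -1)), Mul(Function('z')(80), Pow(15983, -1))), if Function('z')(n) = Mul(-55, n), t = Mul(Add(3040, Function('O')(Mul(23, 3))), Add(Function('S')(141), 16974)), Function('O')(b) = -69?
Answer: Rational(-20388405946, 73883110245) ≈ -0.27595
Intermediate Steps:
t = 50848665 (t = Mul(Add(3040, -69), Add(141, 16974)) = Mul(2971, 17115) = 50848665)
Add(Mul(-33682, Pow(t, -1)), Mul(Function('z')(80), Pow(15983, -1))) = Add(Mul(-33682, Pow(50848665, -1)), Mul(Mul(-55, 80), Pow(15983, -1))) = Add(Mul(-33682, Rational(1, 50848665)), Mul(-4400, Rational(1, 15983))) = Add(Rational(-33682, 50848665), Rational(-400, 1453)) = Rational(-20388405946, 73883110245)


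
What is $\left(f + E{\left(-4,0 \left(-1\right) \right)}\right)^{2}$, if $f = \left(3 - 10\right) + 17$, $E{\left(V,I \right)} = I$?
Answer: $100$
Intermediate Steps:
$f = 10$ ($f = -7 + 17 = 10$)
$\left(f + E{\left(-4,0 \left(-1\right) \right)}\right)^{2} = \left(10 + 0 \left(-1\right)\right)^{2} = \left(10 + 0\right)^{2} = 10^{2} = 100$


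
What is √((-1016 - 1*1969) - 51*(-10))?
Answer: 15*I*√11 ≈ 49.749*I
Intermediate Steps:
√((-1016 - 1*1969) - 51*(-10)) = √((-1016 - 1969) + 510) = √(-2985 + 510) = √(-2475) = 15*I*√11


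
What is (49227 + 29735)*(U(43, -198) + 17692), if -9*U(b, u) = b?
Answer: 12569565970/9 ≈ 1.3966e+9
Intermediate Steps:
U(b, u) = -b/9
(49227 + 29735)*(U(43, -198) + 17692) = (49227 + 29735)*(-⅑*43 + 17692) = 78962*(-43/9 + 17692) = 78962*(159185/9) = 12569565970/9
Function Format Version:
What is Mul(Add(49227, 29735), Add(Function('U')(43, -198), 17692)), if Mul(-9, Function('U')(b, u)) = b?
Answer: Rational(12569565970, 9) ≈ 1.3966e+9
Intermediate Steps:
Function('U')(b, u) = Mul(Rational(-1, 9), b)
Mul(Add(49227, 29735), Add(Function('U')(43, -198), 17692)) = Mul(Add(49227, 29735), Add(Mul(Rational(-1, 9), 43), 17692)) = Mul(78962, Add(Rational(-43, 9), 17692)) = Mul(78962, Rational(159185, 9)) = Rational(12569565970, 9)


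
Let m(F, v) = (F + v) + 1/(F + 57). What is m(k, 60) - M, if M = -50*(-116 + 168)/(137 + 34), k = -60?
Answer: 2543/171 ≈ 14.871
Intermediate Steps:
m(F, v) = F + v + 1/(57 + F) (m(F, v) = (F + v) + 1/(57 + F) = F + v + 1/(57 + F))
M = -2600/171 ≈ -15.205
m(k, 60) - M = (1 + (-60)² + 57*(-60) + 57*60 - 60*60)/(57 - 60) - 1*(-2600/171) = (1 + 3600 - 3420 + 3420 - 3600)/(-3) + 2600/171 = -⅓*1 + 2600/171 = -⅓ + 2600/171 = 2543/171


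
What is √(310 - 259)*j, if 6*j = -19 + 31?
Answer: 2*√51 ≈ 14.283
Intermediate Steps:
j = 2 (j = (-19 + 31)/6 = (⅙)*12 = 2)
√(310 - 259)*j = √(310 - 259)*2 = √51*2 = 2*√51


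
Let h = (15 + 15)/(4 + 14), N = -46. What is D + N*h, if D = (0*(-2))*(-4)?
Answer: -230/3 ≈ -76.667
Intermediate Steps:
D = 0 (D = 0*(-4) = 0)
h = 5/3 (h = 30/18 = 30*(1/18) = 5/3 ≈ 1.6667)
D + N*h = 0 - 46*5/3 = 0 - 230/3 = -230/3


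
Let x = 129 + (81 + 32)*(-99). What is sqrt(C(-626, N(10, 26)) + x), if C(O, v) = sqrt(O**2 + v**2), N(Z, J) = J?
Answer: sqrt(-11058 + 2*sqrt(98138)) ≈ 102.13*I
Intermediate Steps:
x = -11058 (x = 129 + 113*(-99) = 129 - 11187 = -11058)
sqrt(C(-626, N(10, 26)) + x) = sqrt(sqrt((-626)**2 + 26**2) - 11058) = sqrt(sqrt(391876 + 676) - 11058) = sqrt(sqrt(392552) - 11058) = sqrt(2*sqrt(98138) - 11058) = sqrt(-11058 + 2*sqrt(98138))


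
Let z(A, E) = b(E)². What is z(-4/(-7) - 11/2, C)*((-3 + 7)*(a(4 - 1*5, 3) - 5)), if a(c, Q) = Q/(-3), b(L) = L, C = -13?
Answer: -4056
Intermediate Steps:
a(c, Q) = -Q/3 (a(c, Q) = Q*(-⅓) = -Q/3)
z(A, E) = E²
z(-4/(-7) - 11/2, C)*((-3 + 7)*(a(4 - 1*5, 3) - 5)) = (-13)²*((-3 + 7)*(-⅓*3 - 5)) = 169*(4*(-1 - 5)) = 169*(4*(-6)) = 169*(-24) = -4056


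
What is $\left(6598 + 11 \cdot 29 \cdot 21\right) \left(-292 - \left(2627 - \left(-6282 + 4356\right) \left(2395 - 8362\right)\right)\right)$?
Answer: $152776187331$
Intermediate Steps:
$\left(6598 + 11 \cdot 29 \cdot 21\right) \left(-292 - \left(2627 - \left(-6282 + 4356\right) \left(2395 - 8362\right)\right)\right) = \left(6598 + 319 \cdot 21\right) \left(-292 + \left(\left(8312 - -11492442\right) - 10939\right)\right) = \left(6598 + 6699\right) \left(-292 + \left(\left(8312 + 11492442\right) - 10939\right)\right) = 13297 \left(-292 + \left(11500754 - 10939\right)\right) = 13297 \left(-292 + 11489815\right) = 13297 \cdot 11489523 = 152776187331$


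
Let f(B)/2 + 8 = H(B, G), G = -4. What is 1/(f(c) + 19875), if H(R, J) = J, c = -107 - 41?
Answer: 1/19851 ≈ 5.0375e-5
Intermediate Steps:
c = -148
f(B) = -24 (f(B) = -16 + 2*(-4) = -16 - 8 = -24)
1/(f(c) + 19875) = 1/(-24 + 19875) = 1/19851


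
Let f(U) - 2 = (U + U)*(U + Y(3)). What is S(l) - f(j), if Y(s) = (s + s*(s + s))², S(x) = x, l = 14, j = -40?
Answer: 32092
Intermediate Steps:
Y(s) = (s + 2*s²)² (Y(s) = (s + s*(2*s))² = (s + 2*s²)²)
f(U) = 2 + 2*U*(441 + U) (f(U) = 2 + (U + U)*(U + 3²*(1 + 2*3)²) = 2 + (2*U)*(U + 9*(1 + 6)²) = 2 + (2*U)*(U + 9*7²) = 2 + (2*U)*(U + 9*49) = 2 + (2*U)*(U + 441) = 2 + (2*U)*(441 + U) = 2 + 2*U*(441 + U))
S(l) - f(j) = 14 - (2 + 2*(-40)² + 882*(-40)) = 14 - (2 + 2*1600 - 35280) = 14 - (2 + 3200 - 35280) = 14 - 1*(-32078) = 14 + 32078 = 32092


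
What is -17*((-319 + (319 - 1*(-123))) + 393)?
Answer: -8772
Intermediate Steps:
-17*((-319 + (319 - 1*(-123))) + 393) = -17*((-319 + (319 + 123)) + 393) = -17*((-319 + 442) + 393) = -17*(123 + 393) = -17*516 = -8772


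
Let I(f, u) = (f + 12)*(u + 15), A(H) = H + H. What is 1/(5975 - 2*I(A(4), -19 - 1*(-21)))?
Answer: 1/5295 ≈ 0.00018886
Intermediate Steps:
A(H) = 2*H
I(f, u) = (12 + f)*(15 + u)
1/(5975 - 2*I(A(4), -19 - 1*(-21))) = 1/(5975 - 2*(180 + 12*(-19 - 1*(-21)) + 15*(2*4) + (2*4)*(-19 - 1*(-21)))) = 1/(5975 - 2*(180 + 12*(-19 + 21) + 15*8 + 8*(-19 + 21))) = 1/(5975 - 2*(180 + 12*2 + 120 + 8*2)) = 1/(5975 - 2*(180 + 24 + 120 + 16)) = 1/(5975 - 2*340) = 1/(5975 - 680) = 1/5295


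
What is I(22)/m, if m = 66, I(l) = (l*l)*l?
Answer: 484/3 ≈ 161.33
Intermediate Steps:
I(l) = l³ (I(l) = l²*l = l³)
I(22)/m = 22³/66 = 10648*(1/66) = 484/3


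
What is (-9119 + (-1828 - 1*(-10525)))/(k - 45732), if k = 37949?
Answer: 422/7783 ≈ 0.054221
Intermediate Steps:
(-9119 + (-1828 - 1*(-10525)))/(k - 45732) = (-9119 + (-1828 - 1*(-10525)))/(37949 - 45732) = (-9119 + (-1828 + 10525))/(-7783) = (-9119 + 8697)*(-1/7783) = -422*(-1/7783) = 422/7783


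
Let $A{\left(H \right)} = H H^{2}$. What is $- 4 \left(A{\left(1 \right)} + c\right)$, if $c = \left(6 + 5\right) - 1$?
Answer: $-44$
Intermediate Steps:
$A{\left(H \right)} = H^{3}$
$c = 10$ ($c = 11 - 1 = 10$)
$- 4 \left(A{\left(1 \right)} + c\right) = - 4 \left(1^{3} + 10\right) = - 4 \left(1 + 10\right) = \left(-4\right) 11 = -44$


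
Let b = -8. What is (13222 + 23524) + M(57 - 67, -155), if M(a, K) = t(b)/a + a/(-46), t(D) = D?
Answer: 4225907/115 ≈ 36747.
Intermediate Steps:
M(a, K) = -8/a - a/46 (M(a, K) = -8/a + a/(-46) = -8/a + a*(-1/46) = -8/a - a/46)
(13222 + 23524) + M(57 - 67, -155) = (13222 + 23524) + (-8/(57 - 67) - (57 - 67)/46) = 36746 + (-8/(-10) - 1/46*(-10)) = 36746 + (-8*(-⅒) + 5/23) = 36746 + (⅘ + 5/23) = 36746 + 117/115 = 4225907/115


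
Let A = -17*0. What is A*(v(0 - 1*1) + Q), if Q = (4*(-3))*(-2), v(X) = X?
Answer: 0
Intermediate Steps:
Q = 24 (Q = -12*(-2) = 24)
A = 0
A*(v(0 - 1*1) + Q) = 0*((0 - 1*1) + 24) = 0*((0 - 1) + 24) = 0*(-1 + 24) = 0*23 = 0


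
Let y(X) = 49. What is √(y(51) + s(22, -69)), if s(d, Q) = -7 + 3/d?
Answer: 3*√2266/22 ≈ 6.4913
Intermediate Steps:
√(y(51) + s(22, -69)) = √(49 + (-7 + 3/22)) = √(49 - 151/22) = √(927/22) = 3*√2266/22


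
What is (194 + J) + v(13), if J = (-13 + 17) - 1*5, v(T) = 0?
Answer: 193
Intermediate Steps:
J = -1 (J = 4 - 5 = -1)
(194 + J) + v(13) = (194 - 1) + 0 = 193 + 0 = 193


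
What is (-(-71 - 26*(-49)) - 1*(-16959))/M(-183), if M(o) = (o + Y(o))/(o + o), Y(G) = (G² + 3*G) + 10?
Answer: -5766696/32767 ≈ -175.99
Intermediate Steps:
Y(G) = 10 + G² + 3*G
M(o) = (10 + o² + 4*o)/(2*o) (M(o) = (o + (10 + o² + 3*o))/(o + o) = (10 + o² + 4*o)/((2*o)) = (10 + o² + 4*o)*(1/(2*o)) = (10 + o² + 4*o)/(2*o))
(-(-71 - 26*(-49)) - 1*(-16959))/M(-183) = (-(-71 - 26*(-49)) - 1*(-16959))/(2 + (½)*(-183) + 5/(-183)) = (-(-71 + 1274) + 16959)/(2 - 183/2 + 5*(-1/183)) = (-1*1203 + 16959)/(2 - 183/2 - 5/183) = (-1203 + 16959)/(-32767/366) = 15756*(-366/32767) = -5766696/32767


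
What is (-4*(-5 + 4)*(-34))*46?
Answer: -6256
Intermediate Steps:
(-4*(-5 + 4)*(-34))*46 = (-4*(-1)*(-34))*46 = (4*(-34))*46 = -136*46 = -6256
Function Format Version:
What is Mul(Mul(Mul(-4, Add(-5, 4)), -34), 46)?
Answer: -6256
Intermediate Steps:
Mul(Mul(Mul(-4, Add(-5, 4)), -34), 46) = Mul(Mul(Mul(-4, -1), -34), 46) = Mul(Mul(4, -34), 46) = Mul(-136, 46) = -6256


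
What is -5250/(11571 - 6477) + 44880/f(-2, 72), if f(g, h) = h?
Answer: 528335/849 ≈ 622.30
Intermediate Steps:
-5250/(11571 - 6477) + 44880/f(-2, 72) = -5250/(11571 - 6477) + 44880/72 = -5250/5094 + 44880*(1/72) = -5250*1/5094 + 1870/3 = -875/849 + 1870/3 = 528335/849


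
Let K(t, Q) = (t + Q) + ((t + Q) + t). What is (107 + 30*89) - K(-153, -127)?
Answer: 3490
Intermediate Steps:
K(t, Q) = 2*Q + 3*t (K(t, Q) = (Q + t) + ((Q + t) + t) = (Q + t) + (Q + 2*t) = 2*Q + 3*t)
(107 + 30*89) - K(-153, -127) = (107 + 30*89) - (2*(-127) + 3*(-153)) = (107 + 2670) - (-254 - 459) = 2777 - 1*(-713) = 2777 + 713 = 3490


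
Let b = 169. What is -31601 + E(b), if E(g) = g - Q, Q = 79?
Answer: -31511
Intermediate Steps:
E(g) = -79 + g (E(g) = g - 1*79 = g - 79 = -79 + g)
-31601 + E(b) = -31601 + (-79 + 169) = -31601 + 90 = -31511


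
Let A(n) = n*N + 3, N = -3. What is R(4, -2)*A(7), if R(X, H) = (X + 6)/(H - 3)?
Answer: 36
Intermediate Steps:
A(n) = 3 - 3*n (A(n) = n*(-3) + 3 = -3*n + 3 = 3 - 3*n)
R(X, H) = (6 + X)/(-3 + H)
R(4, -2)*A(7) = ((6 + 4)/(-3 - 2))*(3 - 3*7) = (10/(-5))*(3 - 21) = -⅕*10*(-18) = -2*(-18) = 36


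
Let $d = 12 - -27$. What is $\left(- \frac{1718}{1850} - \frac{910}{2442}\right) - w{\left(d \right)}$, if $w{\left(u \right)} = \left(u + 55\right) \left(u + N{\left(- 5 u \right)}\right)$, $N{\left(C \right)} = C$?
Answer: $\frac{447578878}{30525} \approx 14663.0$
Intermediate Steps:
$d = 39$ ($d = 12 + 27 = 39$)
$w{\left(u \right)} = - 4 u \left(55 + u\right)$ ($w{\left(u \right)} = \left(u + 55\right) \left(u - 5 u\right) = \left(55 + u\right) \left(- 4 u\right) = - 4 u \left(55 + u\right)$)
$\left(- \frac{1718}{1850} - \frac{910}{2442}\right) - w{\left(d \right)} = \left(- \frac{1718}{1850} - \frac{910}{2442}\right) - 4 \cdot 39 \left(-55 - 39\right) = \left(\left(-1718\right) \frac{1}{1850} - \frac{455}{1221}\right) - 4 \cdot 39 \left(-55 - 39\right) = \left(- \frac{859}{925} - \frac{455}{1221}\right) - 4 \cdot 39 \left(-94\right) = - \frac{39722}{30525} - -14664 = - \frac{39722}{30525} + 14664 = \frac{447578878}{30525}$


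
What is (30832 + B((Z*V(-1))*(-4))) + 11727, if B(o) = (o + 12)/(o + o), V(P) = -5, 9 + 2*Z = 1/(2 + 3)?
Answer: 1872615/44 ≈ 42559.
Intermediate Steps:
Z = -22/5 (Z = -9/2 + 1/(2*(2 + 3)) = -9/2 + (½)/5 = -9/2 + (½)*(⅕) = -9/2 + ⅒ = -22/5 ≈ -4.4000)
B(o) = (12 + o)/(2*o) (B(o) = (12 + o)/((2*o)) = (12 + o)*(1/(2*o)) = (12 + o)/(2*o))
(30832 + B((Z*V(-1))*(-4))) + 11727 = (30832 + (12 - 22/5*(-5)*(-4))/(2*((-22/5*(-5)*(-4))))) + 11727 = (30832 + (12 + 22*(-4))/(2*((22*(-4))))) + 11727 = (30832 + (½)*(12 - 88)/(-88)) + 11727 = (30832 + (½)*(-1/88)*(-76)) + 11727 = (30832 + 19/44) + 11727 = 1356627/44 + 11727 = 1872615/44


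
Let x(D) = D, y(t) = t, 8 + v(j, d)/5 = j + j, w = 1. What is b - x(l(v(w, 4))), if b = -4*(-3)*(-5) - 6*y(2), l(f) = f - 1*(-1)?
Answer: -43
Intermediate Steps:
v(j, d) = -40 + 10*j (v(j, d) = -40 + 5*(j + j) = -40 + 5*(2*j) = -40 + 10*j)
l(f) = 1 + f (l(f) = f + 1 = 1 + f)
b = -72 (b = -4*(-3)*(-5) - 6*2 = 12*(-5) - 12 = -60 - 12 = -72)
b - x(l(v(w, 4))) = -72 - (1 + (-40 + 10*1)) = -72 - (1 + (-40 + 10)) = -72 - (1 - 30) = -72 - 1*(-29) = -72 + 29 = -43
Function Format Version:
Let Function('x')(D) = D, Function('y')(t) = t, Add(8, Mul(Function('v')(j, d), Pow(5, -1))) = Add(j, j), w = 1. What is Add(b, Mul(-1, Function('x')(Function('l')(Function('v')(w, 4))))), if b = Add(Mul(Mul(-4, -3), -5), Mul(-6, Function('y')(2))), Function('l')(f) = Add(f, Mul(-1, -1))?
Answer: -43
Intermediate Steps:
Function('v')(j, d) = Add(-40, Mul(10, j)) (Function('v')(j, d) = Add(-40, Mul(5, Add(j, j))) = Add(-40, Mul(5, Mul(2, j))) = Add(-40, Mul(10, j)))
Function('l')(f) = Add(1, f) (Function('l')(f) = Add(f, 1) = Add(1, f))
b = -72 (b = Add(Mul(Mul(-4, -3), -5), Mul(-6, 2)) = Add(Mul(12, -5), -12) = Add(-60, -12) = -72)
Add(b, Mul(-1, Function('x')(Function('l')(Function('v')(w, 4))))) = Add(-72, Mul(-1, Add(1, Add(-40, Mul(10, 1))))) = Add(-72, Mul(-1, Add(1, Add(-40, 10)))) = Add(-72, Mul(-1, Add(1, -30))) = Add(-72, Mul(-1, -29)) = Add(-72, 29) = -43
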